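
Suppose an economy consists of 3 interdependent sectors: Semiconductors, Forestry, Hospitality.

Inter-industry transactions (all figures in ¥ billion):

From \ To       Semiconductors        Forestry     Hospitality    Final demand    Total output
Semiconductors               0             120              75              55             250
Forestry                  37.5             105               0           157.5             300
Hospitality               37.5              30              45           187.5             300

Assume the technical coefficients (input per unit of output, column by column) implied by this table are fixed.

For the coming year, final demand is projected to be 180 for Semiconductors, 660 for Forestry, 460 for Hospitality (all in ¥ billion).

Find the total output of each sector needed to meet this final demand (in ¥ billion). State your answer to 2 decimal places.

Technical coefficients a_ij = z_ij / X_j:
  a_11 = 0/250 = 0.00, a_21 = 37.5/250 = 0.15, a_31 = 37.5/250 = 0.15
  a_12 = 120/300 = 0.40, a_22 = 105/300 = 0.35, a_32 = 30/300 = 0.10
  a_13 = 75/300 = 0.25, a_23 = 0/300 = 0.00, a_33 = 45/300 = 0.15
I − A =
  [   1.00    -0.40    -0.25]
  [  -0.15     0.65     0.00]
  [  -0.15    -0.10     0.85]
Cofactors of I−A, C_ij = (−1)^(i+j)·(minor ij) (rows/columns in the sector order above):
  C_11 = (0.65)(0.85) − (0.00)(-0.10) = 0.5525
  C_12 = −[(-0.15)(0.85) − (0.00)(-0.15)] = 0.1275
  C_13 = (-0.15)(-0.10) − (0.65)(-0.15) = 0.1125
  C_21 = −[(-0.40)(0.85) − (-0.25)(-0.10)] = 0.3650
  C_22 = (1.00)(0.85) − (-0.25)(-0.15) = 0.8125
  C_23 = −[(1.00)(-0.10) − (-0.40)(-0.15)] = 0.1600
  C_31 = (-0.40)(0.00) − (-0.25)(0.65) = 0.1625
  C_32 = −[(1.00)(0.00) − (-0.25)(-0.15)] = 0.0375
  C_33 = (1.00)(0.65) − (-0.40)(-0.15) = 0.5900
det(I−A) = Σ_j (I−A)_1j·C_1j = (1.00)(0.5525) + (-0.40)(0.1275) + (-0.25)(0.1125) = 0.473375
adj(I−A) = Cᵀ =
  [ 0.5525   0.3650   0.1625]
  [ 0.1275   0.8125   0.0375]
  [ 0.1125   0.1600   0.5900]
(I − A)⁻¹ = adj(I−A) / det(I−A) ≈
  [   1.1672     0.7711     0.3433]
  [   0.2693     1.7164     0.0792]
  [   0.2377     0.3380     1.2464]
x = (I − A)⁻¹ d = adj(I−A)·d / det(I−A), with det(I−A) = 0.473375:
  x_1 = (0.5525·180 + 0.3650·660 + 0.1625·460) / 0.473375 = 415.10 / 0.473375 ≈ 876.89
  x_2 = (0.1275·180 + 0.8125·660 + 0.0375·460) / 0.473375 = 576.45 / 0.473375 ≈ 1217.74
  x_3 = (0.1125·180 + 0.1600·660 + 0.5900·460) / 0.473375 = 397.25 / 0.473375 ≈ 839.19

x_1 = 876.89, x_2 = 1217.74, x_3 = 839.19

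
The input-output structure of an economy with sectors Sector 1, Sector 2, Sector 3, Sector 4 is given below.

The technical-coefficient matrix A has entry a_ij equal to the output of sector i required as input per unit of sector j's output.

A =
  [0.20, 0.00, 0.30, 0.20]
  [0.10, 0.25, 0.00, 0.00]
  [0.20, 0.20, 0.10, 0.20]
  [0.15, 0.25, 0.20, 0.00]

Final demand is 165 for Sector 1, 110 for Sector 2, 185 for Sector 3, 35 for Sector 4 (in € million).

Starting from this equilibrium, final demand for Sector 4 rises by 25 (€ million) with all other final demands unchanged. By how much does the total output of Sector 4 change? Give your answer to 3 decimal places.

Δx_4 = 28.751

I − A =
  [   0.80     0.00    -0.30    -0.20]
  [  -0.10     0.75     0.00     0.00]
  [  -0.20    -0.20     0.90    -0.20]
  [  -0.15    -0.25    -0.20     1.00]
Compute the cofactors C_ij = (−1)^(i+j)·(3×3 minor ij) of I−A; the adjugate is their transpose:
adj(I−A) = Cᵀ =
  [ 0.64500   0.12800   0.25500   0.18000]
  [ 0.08600   0.58400   0.03400   0.02400]
  [ 0.19750   0.20400   0.57250   0.15400]
  [ 0.15775   0.20600   0.16125   0.48900]
det(I−A) = Σ_j (I−A)_1j·C_1j = (0.80)(0.64500) + (0.00)(0.08600) + (-0.30)(0.19750) + (-0.20)(0.15775) = 0.4252
(I − A)⁻¹ = adj(I−A) / det(I−A) ≈
  [   1.5169     0.3010     0.5997     0.4233]
  [   0.2023     1.3735     0.0800     0.0564]
  [   0.4645     0.4798     1.3464     0.3622]
  [   0.3710     0.4845     0.3792     1.1500]
Δx = (I − A)⁻¹ Δd with Δd having +25 in the Sector 4 component and 0 elsewhere.
So Δx_4 = L_44 · (+25), where L_44 = adj(I−A)_44 / det(I−A) = 0.48900 / 0.4252.
Δx_4 = 0.48900 × (+25) / 0.4252 = 12.225 / 0.4252 ≈ 28.751.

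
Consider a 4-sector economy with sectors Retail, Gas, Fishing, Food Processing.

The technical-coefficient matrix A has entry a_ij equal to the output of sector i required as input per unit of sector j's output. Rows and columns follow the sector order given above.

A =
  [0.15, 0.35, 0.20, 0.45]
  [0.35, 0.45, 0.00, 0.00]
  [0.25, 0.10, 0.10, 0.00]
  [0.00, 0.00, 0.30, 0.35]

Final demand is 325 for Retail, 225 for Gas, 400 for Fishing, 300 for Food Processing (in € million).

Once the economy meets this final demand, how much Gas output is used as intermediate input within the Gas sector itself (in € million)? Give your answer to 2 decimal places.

z_22 = 700.87

I − A =
  [   0.85    -0.35    -0.20    -0.45]
  [  -0.35     0.55     0.00     0.00]
  [  -0.25    -0.10     0.90     0.00]
  [   0.00     0.00    -0.30     0.65]
Compute the cofactors C_ij = (−1)^(i+j)·(3×3 minor ij) of I−A; the adjugate is their transpose:
adj(I−A) = Cᵀ =
  [ 0.321750   0.231250   0.145750   0.222750]
  [ 0.204750   0.431000   0.092750   0.141750]
  [ 0.112125   0.112125   0.224250   0.077625]
  [ 0.051750   0.051750   0.103500   0.276000]
det(I−A) = Σ_j (I−A)_1j·C_1j = (0.85)(0.321750) + (-0.35)(0.204750) + (-0.20)(0.112125) + (-0.45)(0.051750) = 0.1561125
(I − A)⁻¹ = adj(I−A) / det(I−A) ≈
  [   2.0610     1.4813     0.9336     1.4269]
  [   1.3116     2.7608     0.5941     0.9080]
  [   0.7182     0.7182     1.4365     0.4972]
  [   0.3315     0.3315     0.6630     1.7680]
First solve x = (I − A)⁻¹ d = adj(I−A)·d / det(I−A); in particular x_2 = (0.204750·325 + 0.431000·225 + 0.092750·400 + 0.141750·300) / 0.1561125 = 243.14375 / 0.1561125 ≈ 1557.4906.
Intermediate flow from 2 to 2: z_22 = a_22 · x_2 = 0.45 × 243.14375 / 0.1561125 = 109.4146875 / 0.1561125 ≈ 700.87.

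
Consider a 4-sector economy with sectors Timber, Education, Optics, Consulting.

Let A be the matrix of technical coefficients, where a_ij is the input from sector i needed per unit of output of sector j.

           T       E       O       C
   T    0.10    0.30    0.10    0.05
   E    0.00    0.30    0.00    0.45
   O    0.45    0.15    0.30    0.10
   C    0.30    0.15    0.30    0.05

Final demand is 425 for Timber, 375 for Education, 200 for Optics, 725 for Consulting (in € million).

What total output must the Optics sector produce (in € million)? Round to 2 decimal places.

x_O = 1920.31

I − A =
  [   0.90    -0.30    -0.10    -0.05]
  [   0.00     0.70     0.00    -0.45]
  [  -0.45    -0.15     0.70    -0.10]
  [  -0.30    -0.15    -0.30     0.95]
Compute the cofactors C_ij = (−1)^(i+j)·(3×3 minor ij) of I−A; the adjugate is their transpose:
adj(I−A) = Cᵀ =
  [ 0.377000   0.213750   0.110750   0.132750]
  [ 0.155250   0.508500   0.135000   0.263250]
  [ 0.310125   0.280125   0.486750   0.200250]
  [ 0.241500   0.236250   0.210000   0.409500]
det(I−A) = Σ_j (I−A)_1j·C_1j = (0.90)(0.377000) + (-0.30)(0.155250) + (-0.10)(0.310125) + (-0.05)(0.241500) = 0.2496375
(I − A)⁻¹ = adj(I−A) / det(I−A) ≈
  [   1.5102     0.8562     0.4436     0.5318]
  [   0.6219     2.0370     0.5408     1.0545]
  [   1.2423     1.1221     1.9498     0.8022]
  [   0.9674     0.9464     0.8412     1.6404]
x = (I − A)⁻¹ d = adj(I−A)·d / det(I−A), with det(I−A) = 0.2496375:
  x_T = (0.377000·425 + 0.213750·375 + 0.110750·200 + 0.132750·725) / 0.2496375 = 358.775 / 0.2496375 ≈ 1437.18
  x_E = (0.155250·425 + 0.508500·375 + 0.135000·200 + 0.263250·725) / 0.2496375 = 474.525 / 0.2496375 ≈ 1900.86
  x_O = (0.310125·425 + 0.280125·375 + 0.486750·200 + 0.200250·725) / 0.2496375 = 479.38125 / 0.2496375 ≈ 1920.31
  x_C = (0.241500·425 + 0.236250·375 + 0.210000·200 + 0.409500·725) / 0.2496375 = 530.11875 / 0.2496375 ≈ 2123.55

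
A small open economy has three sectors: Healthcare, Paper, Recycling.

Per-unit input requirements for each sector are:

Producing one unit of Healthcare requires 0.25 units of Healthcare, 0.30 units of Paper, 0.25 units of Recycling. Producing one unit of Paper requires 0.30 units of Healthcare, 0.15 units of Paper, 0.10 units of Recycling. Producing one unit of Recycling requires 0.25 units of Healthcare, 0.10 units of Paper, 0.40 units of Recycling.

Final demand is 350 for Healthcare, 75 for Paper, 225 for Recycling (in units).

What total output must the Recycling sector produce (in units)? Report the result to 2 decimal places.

I − A =
  [   0.75    -0.30    -0.25]
  [  -0.30     0.85    -0.10]
  [  -0.25    -0.10     0.60]
Cofactors of I−A, C_ij = (−1)^(i+j)·(minor ij) (rows/columns in the sector order above):
  C_11 = (0.85)(0.60) − (-0.10)(-0.10) = 0.5000
  C_12 = −[(-0.30)(0.60) − (-0.10)(-0.25)] = 0.2050
  C_13 = (-0.30)(-0.10) − (0.85)(-0.25) = 0.2425
  C_21 = −[(-0.30)(0.60) − (-0.25)(-0.10)] = 0.2050
  C_22 = (0.75)(0.60) − (-0.25)(-0.25) = 0.3875
  C_23 = −[(0.75)(-0.10) − (-0.30)(-0.25)] = 0.1500
  C_31 = (-0.30)(-0.10) − (-0.25)(0.85) = 0.2425
  C_32 = −[(0.75)(-0.10) − (-0.25)(-0.30)] = 0.1500
  C_33 = (0.75)(0.85) − (-0.30)(-0.30) = 0.5475
det(I−A) = Σ_j (I−A)_1j·C_1j = (0.75)(0.5000) + (-0.30)(0.2050) + (-0.25)(0.2425) = 0.252875
adj(I−A) = Cᵀ =
  [ 0.5000   0.2050   0.2425]
  [ 0.2050   0.3875   0.1500]
  [ 0.2425   0.1500   0.5475]
(I − A)⁻¹ = adj(I−A) / det(I−A) ≈
  [   1.9773     0.8107     0.9590]
  [   0.8107     1.5324     0.5932]
  [   0.9590     0.5932     2.1651]
x = (I − A)⁻¹ d = adj(I−A)·d / det(I−A), with det(I−A) = 0.252875:
  x_1 = (0.5000·350 + 0.2050·75 + 0.2425·225) / 0.252875 = 244.9375 / 0.252875 ≈ 968.61
  x_2 = (0.2050·350 + 0.3875·75 + 0.1500·225) / 0.252875 = 134.5625 / 0.252875 ≈ 532.13
  x_3 = (0.2425·350 + 0.1500·75 + 0.5475·225) / 0.252875 = 219.3125 / 0.252875 ≈ 867.28

x_3 = 867.28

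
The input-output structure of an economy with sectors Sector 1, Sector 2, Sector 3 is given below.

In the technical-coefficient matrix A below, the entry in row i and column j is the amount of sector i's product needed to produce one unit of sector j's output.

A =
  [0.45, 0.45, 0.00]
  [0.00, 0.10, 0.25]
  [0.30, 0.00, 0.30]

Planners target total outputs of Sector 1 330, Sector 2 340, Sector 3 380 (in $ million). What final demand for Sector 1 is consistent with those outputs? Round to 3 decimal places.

d_1 = 28.500

I − A =
  [   0.55    -0.45     0.00]
  [   0.00     0.90    -0.25]
  [  -0.30     0.00     0.70]
d = (I − A) x:
  d_1 = (+0.55)·330 + (-0.45)·340 + (+0.00)·380 = 28.500
  d_2 = (+0.00)·330 + (+0.90)·340 + (-0.25)·380 = 211.000
  d_3 = (-0.30)·330 + (+0.00)·340 + (+0.70)·380 = 167.000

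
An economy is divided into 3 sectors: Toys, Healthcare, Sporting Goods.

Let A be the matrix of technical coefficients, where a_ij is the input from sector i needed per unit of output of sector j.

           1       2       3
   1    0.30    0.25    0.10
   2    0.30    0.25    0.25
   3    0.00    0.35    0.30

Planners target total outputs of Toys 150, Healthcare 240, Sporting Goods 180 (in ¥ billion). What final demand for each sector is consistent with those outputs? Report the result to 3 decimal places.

d_1 = 27.000, d_2 = 90.000, d_3 = 42.000

I − A =
  [   0.70    -0.25    -0.10]
  [  -0.30     0.75    -0.25]
  [   0.00    -0.35     0.70]
d = (I − A) x:
  d_1 = (+0.70)·150 + (-0.25)·240 + (-0.10)·180 = 27.000
  d_2 = (-0.30)·150 + (+0.75)·240 + (-0.25)·180 = 90.000
  d_3 = (+0.00)·150 + (-0.35)·240 + (+0.70)·180 = 42.000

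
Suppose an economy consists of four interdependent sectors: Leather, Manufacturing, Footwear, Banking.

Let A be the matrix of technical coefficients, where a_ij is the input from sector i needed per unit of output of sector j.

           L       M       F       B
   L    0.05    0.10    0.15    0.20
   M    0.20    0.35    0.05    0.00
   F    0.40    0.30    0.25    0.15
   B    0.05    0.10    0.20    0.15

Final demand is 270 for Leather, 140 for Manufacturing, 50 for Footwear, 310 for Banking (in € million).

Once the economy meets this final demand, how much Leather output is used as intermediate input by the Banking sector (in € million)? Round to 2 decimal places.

I − A =
  [   0.95    -0.10    -0.15    -0.20]
  [  -0.20     0.65    -0.05     0.00]
  [  -0.40    -0.30     0.75    -0.15]
  [  -0.05    -0.10    -0.20     0.85]
Compute the cofactors C_ij = (−1)^(i+j)·(3×3 minor ij) of I−A; the adjugate is their transpose:
adj(I−A) = Cᵀ =
  [ 0.381375   0.128250   0.114125   0.109875]
  [ 0.138875   0.501500   0.073375   0.045625]
  [ 0.279875   0.296250   0.497375   0.153625]
  [ 0.104625   0.136250   0.132375   0.383875]
det(I−A) = Σ_j (I−A)_1j·C_1j = (0.95)(0.381375) + (-0.10)(0.138875) + (-0.15)(0.279875) + (-0.20)(0.104625) = 0.2855125
(I − A)⁻¹ = adj(I−A) / det(I−A) ≈
  [   1.3358     0.4492     0.3997     0.3848]
  [   0.4864     1.7565     0.2570     0.1598]
  [   0.9803     1.0376     1.7420     0.5381]
  [   0.3664     0.4772     0.4636     1.3445]
First solve x = (I − A)⁻¹ d = adj(I−A)·d / det(I−A); in particular x_B = (0.104625·270 + 0.136250·140 + 0.132375·50 + 0.383875·310) / 0.2855125 = 172.94375 / 0.2855125 ≈ 605.7309.
Intermediate flow from L to B: z_LB = a_LB · x_B = 0.20 × 172.94375 / 0.2855125 = 34.58875 / 0.2855125 ≈ 121.15.

z_LB = 121.15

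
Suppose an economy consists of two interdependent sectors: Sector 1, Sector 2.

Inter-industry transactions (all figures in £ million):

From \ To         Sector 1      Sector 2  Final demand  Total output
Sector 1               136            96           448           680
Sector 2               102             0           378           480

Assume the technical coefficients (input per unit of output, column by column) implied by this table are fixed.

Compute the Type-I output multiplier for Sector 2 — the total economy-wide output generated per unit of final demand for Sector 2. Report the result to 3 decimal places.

Technical coefficients a_ij = z_ij / X_j:
  a_11 = 136/680 = 0.20, a_21 = 102/680 = 0.15
  a_12 = 96/480 = 0.20, a_22 = 0/480 = 0.00
I − A =
  [   0.80    -0.20]
  [  -0.15     1.00]
det(I−A) = (0.80)(1.00) − (-0.20)(-0.15) = 0.7700
adj(I−A) = [[1.00, 0.20], [0.15, 0.80]]
(I − A)⁻¹ = adj(I−A) / det(I−A) ≈
  [   1.2987     0.2597]
  [   0.1948     1.0390]
The output multiplier for sector j is the column-j sum of the Leontief inverse (I − A)⁻¹ = adj(I−A) / det(I−A).
Column 2 of adj(I−A): (0.20, 0.80); det(I−A) = 0.7700.
m_2 = (0.20 + 0.80) / 0.7700 = 1.00 / 0.7700 ≈ 1.299.

m_2 = 1.299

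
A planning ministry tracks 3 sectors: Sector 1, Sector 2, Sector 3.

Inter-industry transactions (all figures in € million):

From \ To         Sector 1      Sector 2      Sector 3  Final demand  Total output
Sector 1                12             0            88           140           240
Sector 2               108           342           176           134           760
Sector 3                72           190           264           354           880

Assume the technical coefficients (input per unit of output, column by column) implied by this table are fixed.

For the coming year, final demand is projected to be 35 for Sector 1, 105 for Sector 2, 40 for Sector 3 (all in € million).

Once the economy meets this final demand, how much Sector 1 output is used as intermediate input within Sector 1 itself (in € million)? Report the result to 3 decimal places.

z_11 = 2.849

Technical coefficients a_ij = z_ij / X_j:
  a_11 = 12/240 = 0.05, a_21 = 108/240 = 0.45, a_31 = 72/240 = 0.30
  a_12 = 0/760 = 0.00, a_22 = 342/760 = 0.45, a_32 = 190/760 = 0.25
  a_13 = 88/880 = 0.10, a_23 = 176/880 = 0.20, a_33 = 264/880 = 0.30
I − A =
  [   0.95     0.00    -0.10]
  [  -0.45     0.55    -0.20]
  [  -0.30    -0.25     0.70]
Cofactors of I−A, C_ij = (−1)^(i+j)·(minor ij) (rows/columns in the sector order above):
  C_11 = (0.55)(0.70) − (-0.20)(-0.25) = 0.3350
  C_12 = −[(-0.45)(0.70) − (-0.20)(-0.30)] = 0.3750
  C_13 = (-0.45)(-0.25) − (0.55)(-0.30) = 0.2775
  C_21 = −[(0.00)(0.70) − (-0.10)(-0.25)] = 0.0250
  C_22 = (0.95)(0.70) − (-0.10)(-0.30) = 0.6350
  C_23 = −[(0.95)(-0.25) − (0.00)(-0.30)] = 0.2375
  C_31 = (0.00)(-0.20) − (-0.10)(0.55) = 0.0550
  C_32 = −[(0.95)(-0.20) − (-0.10)(-0.45)] = 0.2350
  C_33 = (0.95)(0.55) − (0.00)(-0.45) = 0.5225
det(I−A) = Σ_j (I−A)_1j·C_1j = (0.95)(0.3350) + (0.00)(0.3750) + (-0.10)(0.2775) = 0.2905
adj(I−A) = Cᵀ =
  [ 0.3350   0.0250   0.0550]
  [ 0.3750   0.6350   0.2350]
  [ 0.2775   0.2375   0.5225]
(I − A)⁻¹ = adj(I−A) / det(I−A) ≈
  [   1.1532     0.0861     0.1893]
  [   1.2909     2.1859     0.8090]
  [   0.9552     0.8176     1.7986]
First solve x = (I − A)⁻¹ d = adj(I−A)·d / det(I−A); in particular x_1 = (0.3350·35 + 0.0250·105 + 0.0550·40) / 0.2905 = 16.55 / 0.2905 ≈ 56.97074.
Intermediate flow from 1 to 1: z_11 = a_11 · x_1 = 0.05 × 16.55 / 0.2905 = 0.8275 / 0.2905 ≈ 2.849.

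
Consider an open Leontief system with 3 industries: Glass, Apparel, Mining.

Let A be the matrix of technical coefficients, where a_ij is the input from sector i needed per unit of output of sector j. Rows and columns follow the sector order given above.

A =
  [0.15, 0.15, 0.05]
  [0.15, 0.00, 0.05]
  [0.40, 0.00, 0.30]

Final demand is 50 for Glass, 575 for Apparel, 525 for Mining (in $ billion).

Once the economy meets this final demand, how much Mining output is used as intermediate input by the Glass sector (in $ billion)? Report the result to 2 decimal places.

z_MG = 90.29

I − A =
  [   0.85    -0.15    -0.05]
  [  -0.15     1.00    -0.05]
  [  -0.40     0.00     0.70]
Cofactors of I−A, C_ij = (−1)^(i+j)·(minor ij) (rows/columns in the sector order above):
  C_11 = (1.00)(0.70) − (-0.05)(0.00) = 0.7000
  C_12 = −[(-0.15)(0.70) − (-0.05)(-0.40)] = 0.1250
  C_13 = (-0.15)(0.00) − (1.00)(-0.40) = 0.4000
  C_21 = −[(-0.15)(0.70) − (-0.05)(0.00)] = 0.1050
  C_22 = (0.85)(0.70) − (-0.05)(-0.40) = 0.5750
  C_23 = −[(0.85)(0.00) − (-0.15)(-0.40)] = 0.0600
  C_31 = (-0.15)(-0.05) − (-0.05)(1.00) = 0.0575
  C_32 = −[(0.85)(-0.05) − (-0.05)(-0.15)] = 0.0500
  C_33 = (0.85)(1.00) − (-0.15)(-0.15) = 0.8275
det(I−A) = Σ_j (I−A)_1j·C_1j = (0.85)(0.7000) + (-0.15)(0.1250) + (-0.05)(0.4000) = 0.55625
adj(I−A) = Cᵀ =
  [ 0.7000   0.1050   0.0575]
  [ 0.1250   0.5750   0.0500]
  [ 0.4000   0.0600   0.8275]
(I − A)⁻¹ = adj(I−A) / det(I−A) ≈
  [   1.2584     0.1888     0.1034]
  [   0.2247     1.0337     0.0899]
  [   0.7191     0.1079     1.4876]
First solve x = (I − A)⁻¹ d = adj(I−A)·d / det(I−A); in particular x_G = (0.7000·50 + 0.1050·575 + 0.0575·525) / 0.55625 = 125.5625 / 0.55625 ≈ 225.7303.
Intermediate flow from M to G: z_MG = a_MG · x_G = 0.40 × 125.5625 / 0.55625 = 50.225 / 0.55625 ≈ 90.29.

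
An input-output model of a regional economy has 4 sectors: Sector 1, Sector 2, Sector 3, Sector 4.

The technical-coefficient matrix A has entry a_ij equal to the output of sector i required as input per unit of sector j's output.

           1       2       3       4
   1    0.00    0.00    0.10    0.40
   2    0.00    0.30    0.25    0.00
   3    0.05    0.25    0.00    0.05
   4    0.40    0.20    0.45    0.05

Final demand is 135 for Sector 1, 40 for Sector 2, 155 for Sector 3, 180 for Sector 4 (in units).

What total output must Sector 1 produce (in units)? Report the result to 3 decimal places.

I − A =
  [   1.00     0.00    -0.10    -0.40]
  [   0.00     0.70    -0.25     0.00]
  [  -0.05    -0.25     1.00    -0.05]
  [  -0.40    -0.20    -0.45     0.95]
Compute the cofactors C_ij = (−1)^(i+j)·(3×3 minor ij) of I−A; the adjugate is their transpose:
adj(I−A) = Cᵀ =
  [ 0.587375   0.149750   0.212500   0.258500]
  [ 0.016875   0.751750   0.197500   0.017500]
  [ 0.047250   0.211500   0.553000   0.049000]
  [ 0.273250   0.321500   0.393000   0.634000]
det(I−A) = Σ_j (I−A)_1j·C_1j = (1.00)(0.587375) + (0.00)(0.016875) + (-0.10)(0.047250) + (-0.40)(0.273250) = 0.47335
(I − A)⁻¹ = adj(I−A) / det(I−A) ≈
  [   1.2409     0.3164     0.4489     0.5461]
  [   0.0357     1.5881     0.4172     0.0370]
  [   0.0998     0.4468     1.1683     0.1035]
  [   0.5773     0.6792     0.8303     1.3394]
x = (I − A)⁻¹ d = adj(I−A)·d / det(I−A), with det(I−A) = 0.47335:
  x_1 = (0.587375·135 + 0.149750·40 + 0.212500·155 + 0.258500·180) / 0.47335 = 164.753125 / 0.47335 ≈ 348.058
  x_2 = (0.016875·135 + 0.751750·40 + 0.197500·155 + 0.017500·180) / 0.47335 = 66.110625 / 0.47335 ≈ 139.665
  x_3 = (0.047250·135 + 0.211500·40 + 0.553000·155 + 0.049000·180) / 0.47335 = 109.37375 / 0.47335 ≈ 231.063
  x_4 = (0.273250·135 + 0.321500·40 + 0.393000·155 + 0.634000·180) / 0.47335 = 224.78375 / 0.47335 ≈ 474.879

x_1 = 348.058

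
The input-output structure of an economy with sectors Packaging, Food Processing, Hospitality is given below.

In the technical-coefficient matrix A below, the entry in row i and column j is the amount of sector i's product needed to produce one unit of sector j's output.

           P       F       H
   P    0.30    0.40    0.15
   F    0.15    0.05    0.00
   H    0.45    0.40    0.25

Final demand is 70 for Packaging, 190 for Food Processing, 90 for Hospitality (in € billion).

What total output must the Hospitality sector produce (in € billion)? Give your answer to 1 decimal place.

I − A =
  [   0.70    -0.40    -0.15]
  [  -0.15     0.95     0.00]
  [  -0.45    -0.40     0.75]
Cofactors of I−A, C_ij = (−1)^(i+j)·(minor ij) (rows/columns in the sector order above):
  C_11 = (0.95)(0.75) − (0.00)(-0.40) = 0.7125
  C_12 = −[(-0.15)(0.75) − (0.00)(-0.45)] = 0.1125
  C_13 = (-0.15)(-0.40) − (0.95)(-0.45) = 0.4875
  C_21 = −[(-0.40)(0.75) − (-0.15)(-0.40)] = 0.3600
  C_22 = (0.70)(0.75) − (-0.15)(-0.45) = 0.4575
  C_23 = −[(0.70)(-0.40) − (-0.40)(-0.45)] = 0.4600
  C_31 = (-0.40)(0.00) − (-0.15)(0.95) = 0.1425
  C_32 = −[(0.70)(0.00) − (-0.15)(-0.15)] = 0.0225
  C_33 = (0.70)(0.95) − (-0.40)(-0.15) = 0.6050
det(I−A) = Σ_j (I−A)_1j·C_1j = (0.70)(0.7125) + (-0.40)(0.1125) + (-0.15)(0.4875) = 0.380625
adj(I−A) = Cᵀ =
  [ 0.7125   0.3600   0.1425]
  [ 0.1125   0.4575   0.0225]
  [ 0.4875   0.4600   0.6050]
(I − A)⁻¹ = adj(I−A) / det(I−A) ≈
  [   1.8719     0.9458     0.3744]
  [   0.2956     1.2020     0.0591]
  [   1.2808     1.2085     1.5895]
x = (I − A)⁻¹ d = adj(I−A)·d / det(I−A), with det(I−A) = 0.380625:
  x_P = (0.7125·70 + 0.3600·190 + 0.1425·90) / 0.380625 = 131.10 / 0.380625 ≈ 344.4
  x_F = (0.1125·70 + 0.4575·190 + 0.0225·90) / 0.380625 = 96.825 / 0.380625 ≈ 254.4
  x_H = (0.4875·70 + 0.4600·190 + 0.6050·90) / 0.380625 = 175.975 / 0.380625 ≈ 462.3

x_H = 462.3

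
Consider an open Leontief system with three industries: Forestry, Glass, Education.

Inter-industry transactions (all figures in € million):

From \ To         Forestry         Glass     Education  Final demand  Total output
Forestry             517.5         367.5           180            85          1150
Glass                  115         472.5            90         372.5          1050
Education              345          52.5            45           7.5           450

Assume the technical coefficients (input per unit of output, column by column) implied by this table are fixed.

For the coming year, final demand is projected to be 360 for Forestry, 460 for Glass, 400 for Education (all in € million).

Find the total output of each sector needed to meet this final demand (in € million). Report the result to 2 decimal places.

Technical coefficients a_ij = z_ij / X_j:
  a_FF = 517.5/1150 = 0.45, a_GF = 115/1150 = 0.10, a_EF = 345/1150 = 0.30
  a_FG = 367.5/1050 = 0.35, a_GG = 472.5/1050 = 0.45, a_EG = 52.5/1050 = 0.05
  a_FE = 180/450 = 0.40, a_GE = 90/450 = 0.20, a_EE = 45/450 = 0.10
I − A =
  [   0.55    -0.35    -0.40]
  [  -0.10     0.55    -0.20]
  [  -0.30    -0.05     0.90]
Cofactors of I−A, C_ij = (−1)^(i+j)·(minor ij) (rows/columns in the sector order above):
  C_11 = (0.55)(0.90) − (-0.20)(-0.05) = 0.4850
  C_12 = −[(-0.10)(0.90) − (-0.20)(-0.30)] = 0.1500
  C_13 = (-0.10)(-0.05) − (0.55)(-0.30) = 0.1700
  C_21 = −[(-0.35)(0.90) − (-0.40)(-0.05)] = 0.3350
  C_22 = (0.55)(0.90) − (-0.40)(-0.30) = 0.3750
  C_23 = −[(0.55)(-0.05) − (-0.35)(-0.30)] = 0.1325
  C_31 = (-0.35)(-0.20) − (-0.40)(0.55) = 0.2900
  C_32 = −[(0.55)(-0.20) − (-0.40)(-0.10)] = 0.1500
  C_33 = (0.55)(0.55) − (-0.35)(-0.10) = 0.2675
det(I−A) = Σ_j (I−A)_1j·C_1j = (0.55)(0.4850) + (-0.35)(0.1500) + (-0.40)(0.1700) = 0.14625
adj(I−A) = Cᵀ =
  [ 0.4850   0.3350   0.2900]
  [ 0.1500   0.3750   0.1500]
  [ 0.1700   0.1325   0.2675]
(I − A)⁻¹ = adj(I−A) / det(I−A) ≈
  [   3.3162     2.2906     1.9829]
  [   1.0256     2.5641     1.0256]
  [   1.1624     0.9060     1.8291]
x = (I − A)⁻¹ d = adj(I−A)·d / det(I−A), with det(I−A) = 0.14625:
  x_F = (0.4850·360 + 0.3350·460 + 0.2900·400) / 0.14625 = 444.70 / 0.14625 ≈ 3040.68
  x_G = (0.1500·360 + 0.3750·460 + 0.1500·400) / 0.14625 = 286.50 / 0.14625 ≈ 1958.97
  x_E = (0.1700·360 + 0.1325·460 + 0.2675·400) / 0.14625 = 229.15 / 0.14625 ≈ 1566.84

x_F = 3040.68, x_G = 1958.97, x_E = 1566.84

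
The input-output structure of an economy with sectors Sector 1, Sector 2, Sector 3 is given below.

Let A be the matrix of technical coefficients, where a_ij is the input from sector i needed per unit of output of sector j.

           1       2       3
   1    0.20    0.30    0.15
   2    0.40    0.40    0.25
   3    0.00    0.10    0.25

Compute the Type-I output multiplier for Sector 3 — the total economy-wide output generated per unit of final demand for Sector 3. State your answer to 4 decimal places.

I − A =
  [   0.80    -0.30    -0.15]
  [  -0.40     0.60    -0.25]
  [   0.00    -0.10     0.75]
Cofactors of I−A, C_ij = (−1)^(i+j)·(minor ij) (rows/columns in the sector order above):
  C_11 = (0.60)(0.75) − (-0.25)(-0.10) = 0.4250
  C_12 = −[(-0.40)(0.75) − (-0.25)(0.00)] = 0.3000
  C_13 = (-0.40)(-0.10) − (0.60)(0.00) = 0.0400
  C_21 = −[(-0.30)(0.75) − (-0.15)(-0.10)] = 0.2400
  C_22 = (0.80)(0.75) − (-0.15)(0.00) = 0.6000
  C_23 = −[(0.80)(-0.10) − (-0.30)(0.00)] = 0.0800
  C_31 = (-0.30)(-0.25) − (-0.15)(0.60) = 0.1650
  C_32 = −[(0.80)(-0.25) − (-0.15)(-0.40)] = 0.2600
  C_33 = (0.80)(0.60) − (-0.30)(-0.40) = 0.3600
det(I−A) = Σ_j (I−A)_1j·C_1j = (0.80)(0.4250) + (-0.30)(0.3000) + (-0.15)(0.0400) = 0.2440
adj(I−A) = Cᵀ =
  [ 0.4250   0.2400   0.1650]
  [ 0.3000   0.6000   0.2600]
  [ 0.0400   0.0800   0.3600]
(I − A)⁻¹ = adj(I−A) / det(I−A) ≈
  [   1.74180     0.98361     0.67623]
  [   1.22951     2.45902     1.06557]
  [   0.16393     0.32787     1.47541]
The output multiplier for sector j is the column-j sum of the Leontief inverse (I − A)⁻¹ = adj(I−A) / det(I−A).
Column 3 of adj(I−A): (0.1650, 0.2600, 0.3600); det(I−A) = 0.2440.
m_3 = (0.1650 + 0.2600 + 0.3600) / 0.2440 = 0.785 / 0.2440 ≈ 3.2172.

m_3 = 3.2172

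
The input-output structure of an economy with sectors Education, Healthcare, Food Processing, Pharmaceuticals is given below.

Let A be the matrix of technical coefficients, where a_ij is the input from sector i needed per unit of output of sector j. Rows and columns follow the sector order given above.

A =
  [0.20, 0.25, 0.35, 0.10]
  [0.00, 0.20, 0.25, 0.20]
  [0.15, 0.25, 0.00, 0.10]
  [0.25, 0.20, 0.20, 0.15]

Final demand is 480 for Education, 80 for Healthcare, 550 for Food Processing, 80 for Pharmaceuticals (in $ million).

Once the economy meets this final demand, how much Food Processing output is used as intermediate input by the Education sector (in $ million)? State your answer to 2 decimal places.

I − A =
  [   0.80    -0.25    -0.35    -0.10]
  [   0.00     0.80    -0.25    -0.20]
  [  -0.15    -0.25     1.00    -0.10]
  [  -0.25    -0.20    -0.20     0.85]
Compute the cofactors C_ij = (−1)^(i+j)·(3×3 minor ij) of I−A; the adjugate is their transpose:
adj(I−A) = Cᵀ =
  [ 0.555875   0.313875   0.308125   0.175500]
  [ 0.094125   0.582625   0.213250   0.173250]
  [ 0.128500   0.220875   0.479500   0.123500]
  [ 0.215875   0.281375   0.253625   0.538625]
det(I−A) = Σ_j (I−A)_1j·C_1j = (0.80)(0.555875) + (-0.25)(0.094125) + (-0.35)(0.128500) + (-0.10)(0.215875) = 0.35460625
(I − A)⁻¹ = adj(I−A) / det(I−A) ≈
  [   1.5676     0.8851     0.8689     0.4949]
  [   0.2654     1.6430     0.6014     0.4886]
  [   0.3624     0.6229     1.3522     0.3483]
  [   0.6088     0.7935     0.7152     1.5189]
First solve x = (I − A)⁻¹ d = adj(I−A)·d / det(I−A); in particular x_E = (0.555875·480 + 0.313875·80 + 0.308125·550 + 0.175500·80) / 0.35460625 = 475.43875 / 0.35460625 ≈ 1340.7512.
Intermediate flow from F to E: z_FE = a_FE · x_E = 0.15 × 475.43875 / 0.35460625 = 71.3158125 / 0.35460625 ≈ 201.11.

z_FE = 201.11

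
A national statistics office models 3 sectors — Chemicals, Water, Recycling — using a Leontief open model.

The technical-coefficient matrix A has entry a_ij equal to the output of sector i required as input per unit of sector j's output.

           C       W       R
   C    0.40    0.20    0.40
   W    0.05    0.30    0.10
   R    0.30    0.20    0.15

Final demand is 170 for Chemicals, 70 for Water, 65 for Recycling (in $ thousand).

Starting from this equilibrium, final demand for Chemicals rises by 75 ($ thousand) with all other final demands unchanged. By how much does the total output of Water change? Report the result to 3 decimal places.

Δx_W = 22.423

I − A =
  [   0.60    -0.20    -0.40]
  [  -0.05     0.70    -0.10]
  [  -0.30    -0.20     0.85]
Cofactors of I−A, C_ij = (−1)^(i+j)·(minor ij) (rows/columns in the sector order above):
  C_11 = (0.70)(0.85) − (-0.10)(-0.20) = 0.5750
  C_12 = −[(-0.05)(0.85) − (-0.10)(-0.30)] = 0.0725
  C_13 = (-0.05)(-0.20) − (0.70)(-0.30) = 0.2200
  C_21 = −[(-0.20)(0.85) − (-0.40)(-0.20)] = 0.2500
  C_22 = (0.60)(0.85) − (-0.40)(-0.30) = 0.3900
  C_23 = −[(0.60)(-0.20) − (-0.20)(-0.30)] = 0.1800
  C_31 = (-0.20)(-0.10) − (-0.40)(0.70) = 0.3000
  C_32 = −[(0.60)(-0.10) − (-0.40)(-0.05)] = 0.0800
  C_33 = (0.60)(0.70) − (-0.20)(-0.05) = 0.4100
det(I−A) = Σ_j (I−A)_1j·C_1j = (0.60)(0.5750) + (-0.20)(0.0725) + (-0.40)(0.2200) = 0.2425
adj(I−A) = Cᵀ =
  [ 0.5750   0.2500   0.3000]
  [ 0.0725   0.3900   0.0800]
  [ 0.2200   0.1800   0.4100]
(I − A)⁻¹ = adj(I−A) / det(I−A) ≈
  [   2.3711     1.0309     1.2371]
  [   0.2990     1.6082     0.3299]
  [   0.9072     0.7423     1.6907]
Δx = (I − A)⁻¹ Δd with Δd having +75 in the Chemicals component and 0 elsewhere.
So Δx_W = L_WC · (+75), where L_WC = adj(I−A)_WC / det(I−A) = 0.0725 / 0.2425.
Δx_W = 0.0725 × (+75) / 0.2425 = 5.4375 / 0.2425 ≈ 22.423.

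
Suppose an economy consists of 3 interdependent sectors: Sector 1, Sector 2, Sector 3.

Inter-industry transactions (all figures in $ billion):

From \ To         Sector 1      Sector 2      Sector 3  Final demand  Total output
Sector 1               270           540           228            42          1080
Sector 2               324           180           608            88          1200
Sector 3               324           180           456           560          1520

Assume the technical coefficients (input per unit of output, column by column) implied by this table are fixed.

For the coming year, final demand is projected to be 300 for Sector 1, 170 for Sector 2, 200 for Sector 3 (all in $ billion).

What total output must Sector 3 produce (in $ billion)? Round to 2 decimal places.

Technical coefficients a_ij = z_ij / X_j:
  a_11 = 270/1080 = 0.25, a_21 = 324/1080 = 0.30, a_31 = 324/1080 = 0.30
  a_12 = 540/1200 = 0.45, a_22 = 180/1200 = 0.15, a_32 = 180/1200 = 0.15
  a_13 = 228/1520 = 0.15, a_23 = 608/1520 = 0.40, a_33 = 456/1520 = 0.30
I − A =
  [   0.75    -0.45    -0.15]
  [  -0.30     0.85    -0.40]
  [  -0.30    -0.15     0.70]
Cofactors of I−A, C_ij = (−1)^(i+j)·(minor ij) (rows/columns in the sector order above):
  C_11 = (0.85)(0.70) − (-0.40)(-0.15) = 0.5350
  C_12 = −[(-0.30)(0.70) − (-0.40)(-0.30)] = 0.3300
  C_13 = (-0.30)(-0.15) − (0.85)(-0.30) = 0.3000
  C_21 = −[(-0.45)(0.70) − (-0.15)(-0.15)] = 0.3375
  C_22 = (0.75)(0.70) − (-0.15)(-0.30) = 0.4800
  C_23 = −[(0.75)(-0.15) − (-0.45)(-0.30)] = 0.2475
  C_31 = (-0.45)(-0.40) − (-0.15)(0.85) = 0.3075
  C_32 = −[(0.75)(-0.40) − (-0.15)(-0.30)] = 0.3450
  C_33 = (0.75)(0.85) − (-0.45)(-0.30) = 0.5025
det(I−A) = Σ_j (I−A)_1j·C_1j = (0.75)(0.5350) + (-0.45)(0.3300) + (-0.15)(0.3000) = 0.20775
adj(I−A) = Cᵀ =
  [ 0.5350   0.3375   0.3075]
  [ 0.3300   0.4800   0.3450]
  [ 0.3000   0.2475   0.5025]
(I − A)⁻¹ = adj(I−A) / det(I−A) ≈
  [   2.5752     1.6245     1.4801]
  [   1.5884     2.3105     1.6606]
  [   1.4440     1.1913     2.4188]
x = (I − A)⁻¹ d = adj(I−A)·d / det(I−A), with det(I−A) = 0.20775:
  x_1 = (0.5350·300 + 0.3375·170 + 0.3075·200) / 0.20775 = 279.375 / 0.20775 ≈ 1344.77
  x_2 = (0.3300·300 + 0.4800·170 + 0.3450·200) / 0.20775 = 249.60 / 0.20775 ≈ 1201.44
  x_3 = (0.3000·300 + 0.2475·170 + 0.5025·200) / 0.20775 = 232.575 / 0.20775 ≈ 1119.49

x_3 = 1119.49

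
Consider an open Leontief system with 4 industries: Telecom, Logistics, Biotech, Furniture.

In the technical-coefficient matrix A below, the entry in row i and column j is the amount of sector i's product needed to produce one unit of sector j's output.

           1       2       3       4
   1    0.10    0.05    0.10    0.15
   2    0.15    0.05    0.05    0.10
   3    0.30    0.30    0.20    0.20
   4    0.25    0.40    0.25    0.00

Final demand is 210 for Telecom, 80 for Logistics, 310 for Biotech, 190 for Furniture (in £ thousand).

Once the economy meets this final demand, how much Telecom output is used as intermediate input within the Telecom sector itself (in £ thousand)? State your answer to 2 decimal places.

I − A =
  [   0.90    -0.05    -0.10    -0.15]
  [  -0.15     0.95    -0.05    -0.10]
  [  -0.30    -0.30     0.80    -0.20]
  [  -0.25    -0.40    -0.25     1.00]
Compute the cofactors C_ij = (−1)^(i+j)·(3×3 minor ij) of I−A; the adjugate is their transpose:
adj(I−A) = Cᵀ =
  [ 0.654000   0.134750   0.133375   0.138250]
  [ 0.157500   0.598750   0.088750   0.101250]
  [ 0.385000   0.366250   0.765625   0.247500]
  [ 0.322750   0.364750   0.260250   0.630750]
det(I−A) = Σ_j (I−A)_1j·C_1j = (0.90)(0.654000) + (-0.05)(0.157500) + (-0.10)(0.385000) + (-0.15)(0.322750) = 0.4938125
(I − A)⁻¹ = adj(I−A) / det(I−A) ≈
  [   1.3244     0.2729     0.2701     0.2800]
  [   0.3189     1.2125     0.1797     0.2050]
  [   0.7796     0.7417     1.5504     0.5012]
  [   0.6536     0.7386     0.5270     1.2773]
First solve x = (I − A)⁻¹ d = adj(I−A)·d / det(I−A); in particular x_1 = (0.654000·210 + 0.134750·80 + 0.133375·310 + 0.138250·190) / 0.4938125 = 215.73375 / 0.4938125 ≈ 436.8738.
Intermediate flow from 1 to 1: z_11 = a_11 · x_1 = 0.10 × 215.73375 / 0.4938125 = 21.573375 / 0.4938125 ≈ 43.69.

z_11 = 43.69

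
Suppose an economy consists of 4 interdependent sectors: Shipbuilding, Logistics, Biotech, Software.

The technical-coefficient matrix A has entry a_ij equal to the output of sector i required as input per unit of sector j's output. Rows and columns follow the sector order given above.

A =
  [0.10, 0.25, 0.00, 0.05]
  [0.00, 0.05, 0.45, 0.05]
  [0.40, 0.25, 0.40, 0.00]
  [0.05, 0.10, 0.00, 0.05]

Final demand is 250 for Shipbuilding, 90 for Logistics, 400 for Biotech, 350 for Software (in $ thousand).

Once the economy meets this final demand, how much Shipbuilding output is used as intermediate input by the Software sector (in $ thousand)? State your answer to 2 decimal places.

z_14 = 23.68

I − A =
  [   0.90    -0.25     0.00    -0.05]
  [   0.00     0.95    -0.45    -0.05]
  [  -0.40    -0.25     0.60     0.00]
  [  -0.05    -0.10     0.00     0.95]
Compute the cofactors C_ij = (−1)^(i+j)·(3×3 minor ij) of I−A; the adjugate is their transpose:
adj(I−A) = Cᵀ =
  [ 0.431625   0.145500   0.109125   0.030375]
  [ 0.172500   0.511500   0.383625   0.036000]
  [ 0.359625   0.310125   0.804750   0.035250]
  [ 0.040875   0.061500   0.046125   0.366750]
det(I−A) = Σ_j (I−A)_1j·C_1j = (0.90)(0.431625) + (-0.25)(0.172500) + (0.00)(0.359625) + (-0.05)(0.040875) = 0.34329375
(I − A)⁻¹ = adj(I−A) / det(I−A) ≈
  [   1.2573     0.4238     0.3179     0.0885]
  [   0.5025     1.4900     1.1175     0.1049]
  [   1.0476     0.9034     2.3442     0.1027]
  [   0.1191     0.1791     0.1344     1.0683]
First solve x = (I − A)⁻¹ d = adj(I−A)·d / det(I−A); in particular x_4 = (0.040875·250 + 0.061500·90 + 0.046125·400 + 0.366750·350) / 0.34329375 = 162.56625 / 0.34329375 ≈ 473.5485.
Intermediate flow from 1 to 4: z_14 = a_14 · x_4 = 0.05 × 162.56625 / 0.34329375 = 8.1283125 / 0.34329375 ≈ 23.68.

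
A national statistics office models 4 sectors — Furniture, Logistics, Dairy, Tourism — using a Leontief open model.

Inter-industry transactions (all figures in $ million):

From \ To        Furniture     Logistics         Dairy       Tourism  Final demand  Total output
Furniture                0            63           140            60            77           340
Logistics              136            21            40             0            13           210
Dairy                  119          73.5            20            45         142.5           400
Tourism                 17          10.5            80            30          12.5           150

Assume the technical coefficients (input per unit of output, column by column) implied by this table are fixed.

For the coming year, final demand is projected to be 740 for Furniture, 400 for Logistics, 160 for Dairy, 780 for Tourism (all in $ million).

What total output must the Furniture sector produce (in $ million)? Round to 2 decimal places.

x_1 = 3141.09

Technical coefficients a_ij = z_ij / X_j:
  a_11 = 0/340 = 0.00, a_21 = 136/340 = 0.40, a_31 = 119/340 = 0.35, a_41 = 17/340 = 0.05
  a_12 = 63/210 = 0.30, a_22 = 21/210 = 0.10, a_32 = 73.5/210 = 0.35, a_42 = 10.5/210 = 0.05
  a_13 = 140/400 = 0.35, a_23 = 40/400 = 0.10, a_33 = 20/400 = 0.05, a_43 = 80/400 = 0.20
  a_14 = 60/150 = 0.40, a_24 = 0/150 = 0.00, a_34 = 45/150 = 0.30, a_44 = 30/150 = 0.20
I − A =
  [   1.00    -0.30    -0.35    -0.40]
  [  -0.40     0.90    -0.10     0.00]
  [  -0.35    -0.35     0.95    -0.30]
  [  -0.05    -0.05    -0.20     0.80]
Compute the cofactors C_ij = (−1)^(i+j)·(3×3 minor ij) of I−A; the adjugate is their transpose:
adj(I−A) = Cᵀ =
  [ 0.60050   0.36025   0.35000   0.43150]
  [ 0.30950   0.54975   0.22200   0.23800]
  [ 0.38350   0.38350   0.59800   0.41600]
  [ 0.15275   0.15275   0.18525   0.53625]
det(I−A) = Σ_j (I−A)_1j·C_1j = (1.00)(0.60050) + (-0.30)(0.30950) + (-0.35)(0.38350) + (-0.40)(0.15275) = 0.312325
(I − A)⁻¹ = adj(I−A) / det(I−A) ≈
  [   1.9227     1.1534     1.1206     1.3816]
  [   0.9910     1.7602     0.7108     0.7620]
  [   1.2279     1.2279     1.9147     1.3319]
  [   0.4891     0.4891     0.5931     1.7170]
x = (I − A)⁻¹ d = adj(I−A)·d / det(I−A), with det(I−A) = 0.312325:
  x_1 = (0.60050·740 + 0.36025·400 + 0.35000·160 + 0.43150·780) / 0.312325 = 981.04 / 0.312325 ≈ 3141.09
  x_2 = (0.30950·740 + 0.54975·400 + 0.22200·160 + 0.23800·780) / 0.312325 = 670.09 / 0.312325 ≈ 2145.49
  x_3 = (0.38350·740 + 0.38350·400 + 0.59800·160 + 0.41600·780) / 0.312325 = 857.35 / 0.312325 ≈ 2745.06
  x_4 = (0.15275·740 + 0.15275·400 + 0.18525·160 + 0.53625·780) / 0.312325 = 622.05 / 0.312325 ≈ 1991.68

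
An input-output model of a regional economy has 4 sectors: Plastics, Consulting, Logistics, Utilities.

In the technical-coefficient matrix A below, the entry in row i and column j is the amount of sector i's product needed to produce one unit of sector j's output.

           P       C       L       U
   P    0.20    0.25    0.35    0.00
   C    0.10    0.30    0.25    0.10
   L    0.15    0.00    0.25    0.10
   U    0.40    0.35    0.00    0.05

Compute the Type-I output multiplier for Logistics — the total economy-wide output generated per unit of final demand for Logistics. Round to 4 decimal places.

m_L = 4.1099

I − A =
  [   0.80    -0.25    -0.35     0.00]
  [  -0.10     0.70    -0.25    -0.10]
  [  -0.15     0.00     0.75    -0.10]
  [  -0.40    -0.35     0.00     0.95]
Compute the cofactors C_ij = (−1)^(i+j)·(3×3 minor ij) of I−A; the adjugate is their transpose:
adj(I−A) = Cᵀ =
  [ 0.463750   0.190375   0.279875   0.049500]
  [ 0.146875   0.506125   0.237250   0.078250]
  [ 0.126000   0.073625   0.470250   0.057250]
  [ 0.249375   0.266625   0.205250   0.355125]
det(I−A) = Σ_j (I−A)_1j·C_1j = (0.80)(0.463750) + (-0.25)(0.146875) + (-0.35)(0.126000) + (0.00)(0.249375) = 0.29018125
(I − A)⁻¹ = adj(I−A) / det(I−A) ≈
  [   1.59814     0.65606     0.96448     0.17058]
  [   0.50615     1.74417     0.81759     0.26966]
  [   0.43421     0.25372     1.62054     0.19729]
  [   0.85938     0.91882     0.70732     1.22380]
The output multiplier for sector j is the column-j sum of the Leontief inverse (I − A)⁻¹ = adj(I−A) / det(I−A).
Column L of adj(I−A): (0.279875, 0.237250, 0.470250, 0.205250); det(I−A) = 0.29018125.
m_L = (0.279875 + 0.237250 + 0.470250 + 0.205250) / 0.29018125 = 1.192625 / 0.29018125 ≈ 4.1099.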